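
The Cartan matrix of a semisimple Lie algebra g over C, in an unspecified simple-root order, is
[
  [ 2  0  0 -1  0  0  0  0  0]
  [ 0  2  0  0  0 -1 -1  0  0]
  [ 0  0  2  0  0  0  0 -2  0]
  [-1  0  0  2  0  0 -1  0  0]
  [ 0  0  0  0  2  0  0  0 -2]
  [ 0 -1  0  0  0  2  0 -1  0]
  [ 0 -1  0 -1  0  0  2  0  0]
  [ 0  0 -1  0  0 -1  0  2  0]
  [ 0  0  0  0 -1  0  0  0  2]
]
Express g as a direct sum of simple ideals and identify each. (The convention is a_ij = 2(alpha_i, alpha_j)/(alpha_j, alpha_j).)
The diagram associated to this matrix has two connected components: the simple roots {alpha_5, alpha_9} form a chain of 2 nodes with a double edge at one end; the terminal node there is the unique short simple root (B_2), and {alpha_1, alpha_2, alpha_3, alpha_4, alpha_6, alpha_7, alpha_8} form a chain of 7 nodes with a double edge at one end; the terminal node there is the unique long simple root (C_7). A semisimple Lie algebra decomposes uniquely as the direct sum of simple ideals, one per connected component of its Dynkin diagram, so g ≅ B_2 ⊕ C_7 (dimension 10 + 105 = 115).

B2 ⊕ C7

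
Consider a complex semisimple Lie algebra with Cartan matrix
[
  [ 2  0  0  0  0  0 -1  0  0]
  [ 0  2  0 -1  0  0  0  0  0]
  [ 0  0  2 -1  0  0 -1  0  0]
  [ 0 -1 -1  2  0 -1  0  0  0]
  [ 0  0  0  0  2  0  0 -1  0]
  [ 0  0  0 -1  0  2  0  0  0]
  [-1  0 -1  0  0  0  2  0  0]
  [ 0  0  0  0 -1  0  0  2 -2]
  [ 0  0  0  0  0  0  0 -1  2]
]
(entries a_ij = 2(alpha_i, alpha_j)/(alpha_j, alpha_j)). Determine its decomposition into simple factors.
The diagram associated to this matrix has two connected components: the simple roots {alpha_5, alpha_8, alpha_9} form a chain of 3 nodes with a double edge at one end; the terminal node there is the unique short simple root (B_3), and {alpha_1, alpha_2, alpha_3, alpha_4, alpha_6, alpha_7} form a chain of 4 nodes with a fork of two nodes at one end (D_6). A semisimple Lie algebra decomposes uniquely as the direct sum of simple ideals, one per connected component of its Dynkin diagram, so g ≅ B_3 ⊕ D_6 (dimension 21 + 66 = 87).

type B_3 + type D_6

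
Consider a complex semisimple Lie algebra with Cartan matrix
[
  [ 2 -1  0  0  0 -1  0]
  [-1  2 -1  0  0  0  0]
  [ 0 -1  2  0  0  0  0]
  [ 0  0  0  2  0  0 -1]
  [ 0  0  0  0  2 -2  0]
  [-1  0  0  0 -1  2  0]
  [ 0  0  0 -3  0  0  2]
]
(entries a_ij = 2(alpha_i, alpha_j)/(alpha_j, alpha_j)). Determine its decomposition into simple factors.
The diagram associated to this matrix has two connected components: the simple roots {alpha_1, alpha_2, alpha_3, alpha_5, alpha_6} form a chain of 5 nodes with a double edge at one end; the terminal node there is the unique long simple root (C_5), and {alpha_4, alpha_7} form two nodes joined by a triple edge (G_2). A semisimple Lie algebra decomposes uniquely as the direct sum of simple ideals, one per connected component of its Dynkin diagram, so g ≅ C_5 ⊕ G_2 (dimension 55 + 14 = 69).

type C_5 + type G_2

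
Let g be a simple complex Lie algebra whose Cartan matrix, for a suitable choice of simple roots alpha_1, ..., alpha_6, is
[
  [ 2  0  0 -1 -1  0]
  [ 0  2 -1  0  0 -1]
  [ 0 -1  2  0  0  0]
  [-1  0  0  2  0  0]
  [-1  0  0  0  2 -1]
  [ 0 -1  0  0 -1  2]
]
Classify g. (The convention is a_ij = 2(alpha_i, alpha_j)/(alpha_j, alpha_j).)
A6

The matrix has rank 6 with 2's on the diagonal. Reading the off-diagonal entries as Dynkin edges (a single edge where a_ij = a_ji = -1; a double or triple edge where a_ij * a_ji = 2 or 3), the diagram is a chain of 6 nodes with single edges (A_6). One simple-root ordering that puts it in standard form is (alpha_3, alpha_2, alpha_6, alpha_5, alpha_1, alpha_4). So the algebra is type A_6, i.e. sl(7).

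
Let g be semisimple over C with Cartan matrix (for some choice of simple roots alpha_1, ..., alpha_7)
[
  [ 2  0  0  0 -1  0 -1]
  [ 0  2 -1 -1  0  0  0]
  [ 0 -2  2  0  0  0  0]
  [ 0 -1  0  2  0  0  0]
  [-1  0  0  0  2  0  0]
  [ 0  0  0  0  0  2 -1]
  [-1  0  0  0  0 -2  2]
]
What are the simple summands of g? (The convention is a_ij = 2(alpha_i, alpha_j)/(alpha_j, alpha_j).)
B_4 (so(9)) ⊕ C_3 (sp(6))

The diagram associated to this matrix has two connected components: the simple roots {alpha_1, alpha_5, alpha_6, alpha_7} form a chain of 4 nodes with a double edge at one end; the terminal node there is the unique short simple root (B_4), and {alpha_2, alpha_3, alpha_4} form a chain of 3 nodes with a double edge at one end; the terminal node there is the unique long simple root (C_3). A semisimple Lie algebra decomposes uniquely as the direct sum of simple ideals, one per connected component of its Dynkin diagram, so g ≅ B_4 ⊕ C_3 (dimension 36 + 21 = 57).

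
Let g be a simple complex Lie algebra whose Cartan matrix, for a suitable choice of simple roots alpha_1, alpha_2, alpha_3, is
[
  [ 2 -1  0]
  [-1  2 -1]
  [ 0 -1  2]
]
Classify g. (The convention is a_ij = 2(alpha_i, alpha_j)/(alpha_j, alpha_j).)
A3

The matrix has rank 3 with 2's on the diagonal. Reading the off-diagonal entries as Dynkin edges (a single edge where a_ij = a_ji = -1; a double or triple edge where a_ij * a_ji = 2 or 3), the diagram is a chain of 3 nodes with single edges (A_3). One simple-root ordering that puts it in standard form is (alpha_1, alpha_2, alpha_3). So the algebra is type A_3, i.e. sl(4).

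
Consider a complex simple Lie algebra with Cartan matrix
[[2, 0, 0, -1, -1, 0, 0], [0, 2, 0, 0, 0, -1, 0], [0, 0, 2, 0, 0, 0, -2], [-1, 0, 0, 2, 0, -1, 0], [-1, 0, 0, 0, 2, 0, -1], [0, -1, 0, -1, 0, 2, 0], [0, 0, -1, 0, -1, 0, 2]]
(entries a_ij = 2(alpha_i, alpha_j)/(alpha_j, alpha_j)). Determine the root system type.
The matrix has rank 7 with 2's on the diagonal. Reading the off-diagonal entries as Dynkin edges (a single edge where a_ij = a_ji = -1; a double or triple edge where a_ij * a_ji = 2 or 3), the diagram is a chain of 7 nodes with a double edge at one end; the terminal node there is the unique long simple root (C_7). One simple-root ordering that puts it in standard form is (alpha_2, alpha_6, alpha_4, alpha_1, alpha_5, alpha_7, alpha_3). So the algebra is type C_7, i.e. sp(14).

type C_7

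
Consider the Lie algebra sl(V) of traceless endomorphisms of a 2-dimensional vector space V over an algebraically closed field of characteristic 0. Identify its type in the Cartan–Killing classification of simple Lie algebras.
This is sl(2), which has dimension 2^2 - 1 = 3 and rank 2 - 1 = 1 (a Cartan subalgebra is the diagonal traceless matrices). In the classification of classical Lie algebras, the special linear algebra sl(n+1) has type A_n; here n = 1, so the Dynkin diagram is a chain of 1 nodes with single edges (A_1). Hence the type is A_1.

A_1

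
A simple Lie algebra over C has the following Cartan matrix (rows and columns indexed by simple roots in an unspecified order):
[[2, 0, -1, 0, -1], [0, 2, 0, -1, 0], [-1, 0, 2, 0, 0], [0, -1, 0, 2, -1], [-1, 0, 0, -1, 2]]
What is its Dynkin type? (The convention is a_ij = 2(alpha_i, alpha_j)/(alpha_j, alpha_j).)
A5

The matrix has rank 5 with 2's on the diagonal. Reading the off-diagonal entries as Dynkin edges (a single edge where a_ij = a_ji = -1; a double or triple edge where a_ij * a_ji = 2 or 3), the diagram is a chain of 5 nodes with single edges (A_5). One simple-root ordering that puts it in standard form is (alpha_3, alpha_1, alpha_5, alpha_4, alpha_2). So the algebra is type A_5, i.e. sl(6).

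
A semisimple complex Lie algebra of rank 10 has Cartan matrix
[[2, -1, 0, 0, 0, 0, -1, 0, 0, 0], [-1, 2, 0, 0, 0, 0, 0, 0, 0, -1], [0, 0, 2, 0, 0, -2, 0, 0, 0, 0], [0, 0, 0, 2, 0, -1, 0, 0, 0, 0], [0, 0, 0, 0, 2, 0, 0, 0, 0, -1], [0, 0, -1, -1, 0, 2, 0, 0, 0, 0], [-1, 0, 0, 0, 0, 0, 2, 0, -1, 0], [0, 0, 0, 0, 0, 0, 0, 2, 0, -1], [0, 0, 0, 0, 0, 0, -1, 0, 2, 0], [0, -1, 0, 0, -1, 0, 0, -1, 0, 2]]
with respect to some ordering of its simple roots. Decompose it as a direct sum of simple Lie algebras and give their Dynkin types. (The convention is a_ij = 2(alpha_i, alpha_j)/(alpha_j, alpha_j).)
The diagram associated to this matrix has two connected components: the simple roots {alpha_3, alpha_4, alpha_6} form a chain of 3 nodes with a double edge at one end; the terminal node there is the unique long simple root (C_3), and {alpha_1, alpha_2, alpha_5, alpha_7, alpha_8, alpha_9, alpha_10} form a chain of 5 nodes with a fork of two nodes at one end (D_7). A semisimple Lie algebra decomposes uniquely as the direct sum of simple ideals, one per connected component of its Dynkin diagram, so g ≅ C_3 ⊕ D_7 (dimension 21 + 91 = 112).

C_3 (sp(6)) ⊕ D_7 (so(14))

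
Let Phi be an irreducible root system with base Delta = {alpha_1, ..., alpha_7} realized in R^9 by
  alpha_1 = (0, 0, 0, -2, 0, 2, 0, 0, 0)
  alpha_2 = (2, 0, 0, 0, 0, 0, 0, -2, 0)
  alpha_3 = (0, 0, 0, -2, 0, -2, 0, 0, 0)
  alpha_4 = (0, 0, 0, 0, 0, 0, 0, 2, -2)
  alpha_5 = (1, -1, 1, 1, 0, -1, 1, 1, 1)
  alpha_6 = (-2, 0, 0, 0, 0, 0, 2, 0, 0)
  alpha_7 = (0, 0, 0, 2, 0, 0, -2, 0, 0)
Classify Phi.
Compute the Cartan integers a_ij = 2(alpha_i, alpha_j)/(alpha_j, alpha_j); the resulting 7x7 Cartan matrix is
[[2, 0, 0, 0, -1, 0, -1], [0, 2, 0, -1, 0, -1, 0], [0, 0, 2, 0, 0, 0, -1], [0, -1, 0, 2, 0, 0, 0], [-1, 0, 0, 0, 2, 0, 0], [0, -1, 0, 0, 0, 2, -1], [-1, 0, -1, 0, 0, -1, 2]].
All simple roots have the same length, so the diagram is simply laced. The associated Dynkin diagram is a chain of 6 nodes with one extra node attached to the third node from one end (E_7), so the type is E_7.

E_7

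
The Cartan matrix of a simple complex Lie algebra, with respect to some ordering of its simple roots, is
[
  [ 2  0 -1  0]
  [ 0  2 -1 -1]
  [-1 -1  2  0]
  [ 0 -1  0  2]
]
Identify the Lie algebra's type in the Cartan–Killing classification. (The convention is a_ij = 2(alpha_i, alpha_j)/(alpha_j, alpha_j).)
type A_4

The matrix has rank 4 with 2's on the diagonal. Reading the off-diagonal entries as Dynkin edges (a single edge where a_ij = a_ji = -1; a double or triple edge where a_ij * a_ji = 2 or 3), the diagram is a chain of 4 nodes with single edges (A_4). One simple-root ordering that puts it in standard form is (alpha_1, alpha_3, alpha_2, alpha_4). So the algebra is type A_4, i.e. sl(5).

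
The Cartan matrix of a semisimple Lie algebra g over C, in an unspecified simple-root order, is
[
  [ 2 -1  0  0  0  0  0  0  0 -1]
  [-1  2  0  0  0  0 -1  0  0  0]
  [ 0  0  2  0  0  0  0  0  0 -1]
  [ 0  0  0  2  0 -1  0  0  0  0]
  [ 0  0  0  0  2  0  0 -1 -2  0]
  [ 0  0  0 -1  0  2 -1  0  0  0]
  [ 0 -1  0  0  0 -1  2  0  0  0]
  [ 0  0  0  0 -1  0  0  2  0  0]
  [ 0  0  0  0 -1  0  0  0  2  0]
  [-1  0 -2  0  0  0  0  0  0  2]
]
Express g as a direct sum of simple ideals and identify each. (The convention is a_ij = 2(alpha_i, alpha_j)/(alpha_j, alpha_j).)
type B_3 + type B_7

The diagram associated to this matrix has two connected components: the simple roots {alpha_5, alpha_8, alpha_9} form a chain of 3 nodes with a double edge at one end; the terminal node there is the unique short simple root (B_3), and {alpha_1, alpha_2, alpha_3, alpha_4, alpha_6, alpha_7, alpha_10} form a chain of 7 nodes with a double edge at one end; the terminal node there is the unique short simple root (B_7). A semisimple Lie algebra decomposes uniquely as the direct sum of simple ideals, one per connected component of its Dynkin diagram, so g ≅ B_3 ⊕ B_7 (dimension 21 + 105 = 126).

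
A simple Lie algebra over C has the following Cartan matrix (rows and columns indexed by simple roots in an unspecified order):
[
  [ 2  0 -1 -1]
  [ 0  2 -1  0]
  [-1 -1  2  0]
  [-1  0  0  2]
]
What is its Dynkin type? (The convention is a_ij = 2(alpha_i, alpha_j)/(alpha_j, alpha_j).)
The matrix has rank 4 with 2's on the diagonal. Reading the off-diagonal entries as Dynkin edges (a single edge where a_ij = a_ji = -1; a double or triple edge where a_ij * a_ji = 2 or 3), the diagram is a chain of 4 nodes with single edges (A_4). One simple-root ordering that puts it in standard form is (alpha_2, alpha_3, alpha_1, alpha_4). So the algebra is type A_4, i.e. sl(5).

type A_4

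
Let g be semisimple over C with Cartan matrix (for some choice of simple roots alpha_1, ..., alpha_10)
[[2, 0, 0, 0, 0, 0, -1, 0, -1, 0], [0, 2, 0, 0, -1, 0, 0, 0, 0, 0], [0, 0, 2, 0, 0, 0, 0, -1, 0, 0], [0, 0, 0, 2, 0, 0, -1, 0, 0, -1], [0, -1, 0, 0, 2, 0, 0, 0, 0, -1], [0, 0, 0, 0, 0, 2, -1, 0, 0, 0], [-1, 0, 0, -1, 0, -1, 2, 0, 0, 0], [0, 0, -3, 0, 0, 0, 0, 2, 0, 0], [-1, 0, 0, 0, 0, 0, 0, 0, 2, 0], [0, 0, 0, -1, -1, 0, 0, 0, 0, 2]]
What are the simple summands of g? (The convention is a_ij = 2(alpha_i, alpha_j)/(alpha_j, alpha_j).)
The diagram associated to this matrix has two connected components: the simple roots {alpha_1, alpha_2, alpha_4, alpha_5, alpha_6, alpha_7, alpha_9, alpha_10} form a chain of 7 nodes with one extra node attached to the third node from one end (E_8), and {alpha_3, alpha_8} form two nodes joined by a triple edge (G_2). A semisimple Lie algebra decomposes uniquely as the direct sum of simple ideals, one per connected component of its Dynkin diagram, so g ≅ E_8 ⊕ G_2 (dimension 248 + 14 = 262).

E8 ⊕ G2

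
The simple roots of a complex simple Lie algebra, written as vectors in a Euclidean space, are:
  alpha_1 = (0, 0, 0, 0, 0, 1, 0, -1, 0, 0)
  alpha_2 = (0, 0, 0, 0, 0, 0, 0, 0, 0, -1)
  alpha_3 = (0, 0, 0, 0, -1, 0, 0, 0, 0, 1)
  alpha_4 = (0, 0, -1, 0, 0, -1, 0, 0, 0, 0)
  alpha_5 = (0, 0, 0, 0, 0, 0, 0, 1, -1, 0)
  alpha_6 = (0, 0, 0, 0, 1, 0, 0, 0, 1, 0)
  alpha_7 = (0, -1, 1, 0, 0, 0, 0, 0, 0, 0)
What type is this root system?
B7

Compute the Cartan integers a_ij = 2(alpha_i, alpha_j)/(alpha_j, alpha_j); the resulting 7x7 Cartan matrix is
[[2, 0, 0, -1, -1, 0, 0], [0, 2, -1, 0, 0, 0, 0], [0, -2, 2, 0, 0, -1, 0], [-1, 0, 0, 2, 0, 0, -1], [-1, 0, 0, 0, 2, -1, 0], [0, 0, -1, 0, -1, 2, 0], [0, 0, 0, -1, 0, 0, 2]].
The roots have two lengths (squared-length ratio 2:1); the short ones are alpha_{2}. The associated Dynkin diagram is a chain of 7 nodes with a double edge at one end; the terminal node there is the unique short simple root (B_7), so the type is B_7 (the algebra so(15)).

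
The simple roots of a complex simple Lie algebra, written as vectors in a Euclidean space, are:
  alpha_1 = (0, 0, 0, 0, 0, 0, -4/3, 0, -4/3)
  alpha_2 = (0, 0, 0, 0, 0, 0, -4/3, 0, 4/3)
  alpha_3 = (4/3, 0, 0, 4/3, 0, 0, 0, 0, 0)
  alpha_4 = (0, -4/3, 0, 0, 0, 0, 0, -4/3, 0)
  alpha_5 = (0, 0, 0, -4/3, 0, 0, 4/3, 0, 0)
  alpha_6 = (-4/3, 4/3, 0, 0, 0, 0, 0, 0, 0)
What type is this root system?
Compute the Cartan integers a_ij = 2(alpha_i, alpha_j)/(alpha_j, alpha_j); the resulting 6x6 Cartan matrix is
[[2, 0, 0, 0, -1, 0], [0, 2, 0, 0, -1, 0], [0, 0, 2, 0, -1, -1], [0, 0, 0, 2, 0, -1], [-1, -1, -1, 0, 2, 0], [0, 0, -1, -1, 0, 2]].
All simple roots have the same length, so the diagram is simply laced. The associated Dynkin diagram is a chain of 4 nodes with a fork of two nodes at one end (D_6), so the type is D_6 (the algebra so(12)).

type D_6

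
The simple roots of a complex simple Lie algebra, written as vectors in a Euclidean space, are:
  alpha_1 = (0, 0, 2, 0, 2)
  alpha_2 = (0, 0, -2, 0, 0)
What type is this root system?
type B_2

Compute the Cartan integers a_ij = 2(alpha_i, alpha_j)/(alpha_j, alpha_j); the resulting 2x2 Cartan matrix is
[[2, -2], [-1, 2]].
The roots have two lengths (squared-length ratio 2:1); the short ones are alpha_{2}. The associated Dynkin diagram is a chain of 2 nodes with a double edge at one end; the terminal node there is the unique short simple root (B_2), so the type is B_2 (the algebra so(5)).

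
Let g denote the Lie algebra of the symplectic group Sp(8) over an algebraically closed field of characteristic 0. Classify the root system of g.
This is sp(8), which has dimension 8(8+1)/2 = 36 and rank 8/2 = 4. In the classification of classical Lie algebras, the symplectic algebra sp(2n) has type C_n; here n = 4, so the Dynkin diagram is a chain of 4 nodes with a double edge at one end; the terminal node there is the unique long simple root (C_4). Hence the type is C_4.

C4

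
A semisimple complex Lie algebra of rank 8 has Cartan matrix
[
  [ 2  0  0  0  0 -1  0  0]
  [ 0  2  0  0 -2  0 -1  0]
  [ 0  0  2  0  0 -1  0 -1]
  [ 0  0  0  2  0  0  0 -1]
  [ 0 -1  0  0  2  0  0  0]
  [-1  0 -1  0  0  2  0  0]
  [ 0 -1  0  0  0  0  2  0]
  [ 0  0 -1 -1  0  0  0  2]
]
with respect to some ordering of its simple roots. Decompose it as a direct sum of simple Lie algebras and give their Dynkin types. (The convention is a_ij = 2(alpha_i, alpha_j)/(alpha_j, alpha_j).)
A_5 (sl(6)) ⊕ B_3 (so(7))

The diagram associated to this matrix has two connected components: the simple roots {alpha_1, alpha_3, alpha_4, alpha_6, alpha_8} form a chain of 5 nodes with single edges (A_5), and {alpha_2, alpha_5, alpha_7} form a chain of 3 nodes with a double edge at one end; the terminal node there is the unique short simple root (B_3). A semisimple Lie algebra decomposes uniquely as the direct sum of simple ideals, one per connected component of its Dynkin diagram, so g ≅ A_5 ⊕ B_3 (dimension 35 + 21 = 56).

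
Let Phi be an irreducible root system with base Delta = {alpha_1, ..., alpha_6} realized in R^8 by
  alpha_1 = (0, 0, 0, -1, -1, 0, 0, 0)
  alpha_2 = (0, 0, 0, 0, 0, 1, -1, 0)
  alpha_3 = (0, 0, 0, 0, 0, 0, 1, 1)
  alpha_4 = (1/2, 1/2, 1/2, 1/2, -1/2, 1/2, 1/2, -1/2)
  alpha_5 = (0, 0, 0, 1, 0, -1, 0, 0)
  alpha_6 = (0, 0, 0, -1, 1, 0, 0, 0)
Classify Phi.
Compute the Cartan integers a_ij = 2(alpha_i, alpha_j)/(alpha_j, alpha_j); the resulting 6x6 Cartan matrix is
[[2, 0, 0, 0, -1, 0], [0, 2, -1, 0, -1, 0], [0, -1, 2, 0, 0, 0], [0, 0, 0, 2, 0, -1], [-1, -1, 0, 0, 2, -1], [0, 0, 0, -1, -1, 2]].
All simple roots have the same length, so the diagram is simply laced. The associated Dynkin diagram is a chain of 5 nodes with one extra node attached to the third node from one end (E_6), so the type is E_6.

type E_6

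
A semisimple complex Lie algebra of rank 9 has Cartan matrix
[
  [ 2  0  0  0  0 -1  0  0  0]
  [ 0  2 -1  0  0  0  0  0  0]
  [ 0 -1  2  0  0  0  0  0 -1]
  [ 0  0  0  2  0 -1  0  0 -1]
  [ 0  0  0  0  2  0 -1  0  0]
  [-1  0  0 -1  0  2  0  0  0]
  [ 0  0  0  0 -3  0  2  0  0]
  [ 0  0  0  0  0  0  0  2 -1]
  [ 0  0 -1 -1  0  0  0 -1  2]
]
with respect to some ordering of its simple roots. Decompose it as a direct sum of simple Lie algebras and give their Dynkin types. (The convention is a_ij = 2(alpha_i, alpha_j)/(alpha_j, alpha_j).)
The diagram associated to this matrix has two connected components: the simple roots {alpha_1, alpha_2, alpha_3, alpha_4, alpha_6, alpha_8, alpha_9} form a chain of 6 nodes with one extra node attached to the third node from one end (E_7), and {alpha_5, alpha_7} form two nodes joined by a triple edge (G_2). A semisimple Lie algebra decomposes uniquely as the direct sum of simple ideals, one per connected component of its Dynkin diagram, so g ≅ E_7 ⊕ G_2 (dimension 133 + 14 = 147).

E_7 + G_2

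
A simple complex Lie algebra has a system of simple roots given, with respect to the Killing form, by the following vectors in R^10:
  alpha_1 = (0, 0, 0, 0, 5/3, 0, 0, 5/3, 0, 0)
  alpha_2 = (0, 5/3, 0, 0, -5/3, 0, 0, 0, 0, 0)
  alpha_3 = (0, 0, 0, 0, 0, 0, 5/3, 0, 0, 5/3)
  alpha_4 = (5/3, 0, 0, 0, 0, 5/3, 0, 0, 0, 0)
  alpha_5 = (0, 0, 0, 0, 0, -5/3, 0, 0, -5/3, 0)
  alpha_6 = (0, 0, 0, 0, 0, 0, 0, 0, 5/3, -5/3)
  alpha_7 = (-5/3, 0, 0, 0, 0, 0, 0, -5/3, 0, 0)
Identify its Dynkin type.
type A_7

Compute the Cartan integers a_ij = 2(alpha_i, alpha_j)/(alpha_j, alpha_j); the resulting 7x7 Cartan matrix is
[[2, -1, 0, 0, 0, 0, -1], [-1, 2, 0, 0, 0, 0, 0], [0, 0, 2, 0, 0, -1, 0], [0, 0, 0, 2, -1, 0, -1], [0, 0, 0, -1, 2, -1, 0], [0, 0, -1, 0, -1, 2, 0], [-1, 0, 0, -1, 0, 0, 2]].
All simple roots have the same length, so the diagram is simply laced. The associated Dynkin diagram is a chain of 7 nodes with single edges (A_7), so the type is A_7 (the algebra sl(8)).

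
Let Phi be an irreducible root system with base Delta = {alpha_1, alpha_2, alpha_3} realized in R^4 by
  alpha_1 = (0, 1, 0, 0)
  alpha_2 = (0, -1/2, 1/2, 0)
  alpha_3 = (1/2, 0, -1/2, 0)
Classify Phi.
C3

Compute the Cartan integers a_ij = 2(alpha_i, alpha_j)/(alpha_j, alpha_j); the resulting 3x3 Cartan matrix is
[[2, -2, 0], [-1, 2, -1], [0, -1, 2]].
The roots have two lengths (squared-length ratio 2:1); the short ones are alpha_{2,3}. The associated Dynkin diagram is a chain of 3 nodes with a double edge at one end; the terminal node there is the unique long simple root (C_3), so the type is C_3 (the algebra sp(6)).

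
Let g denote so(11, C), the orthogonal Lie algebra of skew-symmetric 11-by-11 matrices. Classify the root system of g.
type B_5

This is so(11) with 11 odd, which has dimension 11(11-1)/2 = 55 and rank (11-1)/2 = 5. In the classification of classical Lie algebras, the orthogonal algebra so(2n+1) in an odd number of variables has type B_n; here n = 5, so the Dynkin diagram is a chain of 5 nodes with a double edge at one end; the terminal node there is the unique short simple root (B_5). Hence the type is B_5.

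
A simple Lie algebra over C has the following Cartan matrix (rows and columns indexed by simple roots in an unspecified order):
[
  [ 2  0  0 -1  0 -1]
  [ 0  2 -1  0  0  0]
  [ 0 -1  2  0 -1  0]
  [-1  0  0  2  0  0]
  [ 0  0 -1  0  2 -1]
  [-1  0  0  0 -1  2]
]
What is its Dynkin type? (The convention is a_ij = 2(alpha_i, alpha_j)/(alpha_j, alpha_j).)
A_6

The matrix has rank 6 with 2's on the diagonal. Reading the off-diagonal entries as Dynkin edges (a single edge where a_ij = a_ji = -1; a double or triple edge where a_ij * a_ji = 2 or 3), the diagram is a chain of 6 nodes with single edges (A_6). One simple-root ordering that puts it in standard form is (alpha_4, alpha_1, alpha_6, alpha_5, alpha_3, alpha_2). So the algebra is type A_6, i.e. sl(7).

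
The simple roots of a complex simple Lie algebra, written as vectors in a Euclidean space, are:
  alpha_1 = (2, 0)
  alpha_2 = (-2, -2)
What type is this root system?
B_2

Compute the Cartan integers a_ij = 2(alpha_i, alpha_j)/(alpha_j, alpha_j); the resulting 2x2 Cartan matrix is
[[2, -1], [-2, 2]].
The roots have two lengths (squared-length ratio 2:1); the short ones are alpha_{1}. The associated Dynkin diagram is a chain of 2 nodes with a double edge at one end; the terminal node there is the unique short simple root (B_2), so the type is B_2 (the algebra so(5)).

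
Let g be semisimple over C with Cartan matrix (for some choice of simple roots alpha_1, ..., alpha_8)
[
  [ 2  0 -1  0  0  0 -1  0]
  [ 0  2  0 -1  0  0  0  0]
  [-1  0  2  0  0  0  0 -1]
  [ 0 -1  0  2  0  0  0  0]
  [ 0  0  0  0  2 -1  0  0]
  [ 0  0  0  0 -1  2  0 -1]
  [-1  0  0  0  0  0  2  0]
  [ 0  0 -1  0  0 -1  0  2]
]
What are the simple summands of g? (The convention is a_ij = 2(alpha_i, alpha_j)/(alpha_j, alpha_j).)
The diagram associated to this matrix has two connected components: the simple roots {alpha_2, alpha_4} form a chain of 2 nodes with single edges (A_2), and {alpha_1, alpha_3, alpha_5, alpha_6, alpha_7, alpha_8} form a chain of 6 nodes with single edges (A_6). A semisimple Lie algebra decomposes uniquely as the direct sum of simple ideals, one per connected component of its Dynkin diagram, so g ≅ A_2 ⊕ A_6 (dimension 8 + 48 = 56).

A_2 (sl(3)) + A_6 (sl(7))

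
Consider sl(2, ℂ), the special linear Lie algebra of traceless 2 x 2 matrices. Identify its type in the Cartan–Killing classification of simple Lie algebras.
A_1 (sl(2))

This is sl(2), which has dimension 2^2 - 1 = 3 and rank 2 - 1 = 1 (a Cartan subalgebra is the diagonal traceless matrices). In the classification of classical Lie algebras, the special linear algebra sl(n+1) has type A_n; here n = 1, so the Dynkin diagram is a chain of 1 nodes with single edges (A_1). Hence the type is A_1.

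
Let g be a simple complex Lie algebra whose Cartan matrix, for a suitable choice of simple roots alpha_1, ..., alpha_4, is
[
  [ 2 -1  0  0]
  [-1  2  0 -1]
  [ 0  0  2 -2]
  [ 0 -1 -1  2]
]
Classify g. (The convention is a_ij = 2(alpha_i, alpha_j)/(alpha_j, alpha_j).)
The matrix has rank 4 with 2's on the diagonal. Reading the off-diagonal entries as Dynkin edges (a single edge where a_ij = a_ji = -1; a double or triple edge where a_ij * a_ji = 2 or 3), the diagram is a chain of 4 nodes with a double edge at one end; the terminal node there is the unique long simple root (C_4). One simple-root ordering that puts it in standard form is (alpha_1, alpha_2, alpha_4, alpha_3). So the algebra is type C_4, i.e. sp(8).

C_4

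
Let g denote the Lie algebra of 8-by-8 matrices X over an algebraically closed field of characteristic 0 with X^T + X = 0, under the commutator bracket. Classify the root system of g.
This is so(8) with 8 even, which has dimension 8(8-1)/2 = 28 and rank 8/2 = 4. In the classification of classical Lie algebras, the orthogonal algebra so(2n) in an even number of variables has type D_n; here n = 4, so the Dynkin diagram is a chain of 2 nodes with a fork of two nodes at one end (D_4). Hence the type is D_4.

type D_4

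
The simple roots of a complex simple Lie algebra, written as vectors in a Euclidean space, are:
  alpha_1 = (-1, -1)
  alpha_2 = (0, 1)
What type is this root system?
Compute the Cartan integers a_ij = 2(alpha_i, alpha_j)/(alpha_j, alpha_j); the resulting 2x2 Cartan matrix is
[[2, -2], [-1, 2]].
The roots have two lengths (squared-length ratio 2:1); the short ones are alpha_{2}. The associated Dynkin diagram is a chain of 2 nodes with a double edge at one end; the terminal node there is the unique short simple root (B_2), so the type is B_2 (the algebra so(5)).

B2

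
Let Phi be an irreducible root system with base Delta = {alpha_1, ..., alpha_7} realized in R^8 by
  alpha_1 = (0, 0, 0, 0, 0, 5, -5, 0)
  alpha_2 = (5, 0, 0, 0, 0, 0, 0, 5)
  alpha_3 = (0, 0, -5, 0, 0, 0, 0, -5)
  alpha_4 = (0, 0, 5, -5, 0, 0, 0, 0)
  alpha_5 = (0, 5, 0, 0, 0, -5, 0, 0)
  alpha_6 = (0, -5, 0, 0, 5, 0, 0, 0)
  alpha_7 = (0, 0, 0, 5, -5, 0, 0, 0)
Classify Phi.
A_7

Compute the Cartan integers a_ij = 2(alpha_i, alpha_j)/(alpha_j, alpha_j); the resulting 7x7 Cartan matrix is
[[2, 0, 0, 0, -1, 0, 0], [0, 2, -1, 0, 0, 0, 0], [0, -1, 2, -1, 0, 0, 0], [0, 0, -1, 2, 0, 0, -1], [-1, 0, 0, 0, 2, -1, 0], [0, 0, 0, 0, -1, 2, -1], [0, 0, 0, -1, 0, -1, 2]].
All simple roots have the same length, so the diagram is simply laced. The associated Dynkin diagram is a chain of 7 nodes with single edges (A_7), so the type is A_7 (the algebra sl(8)).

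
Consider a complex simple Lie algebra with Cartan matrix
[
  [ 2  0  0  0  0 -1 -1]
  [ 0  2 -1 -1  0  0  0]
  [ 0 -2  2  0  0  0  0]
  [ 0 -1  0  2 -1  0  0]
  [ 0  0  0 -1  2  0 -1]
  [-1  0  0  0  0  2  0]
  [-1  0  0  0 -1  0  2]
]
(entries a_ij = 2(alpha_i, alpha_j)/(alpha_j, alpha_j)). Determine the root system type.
C7

The matrix has rank 7 with 2's on the diagonal. Reading the off-diagonal entries as Dynkin edges (a single edge where a_ij = a_ji = -1; a double or triple edge where a_ij * a_ji = 2 or 3), the diagram is a chain of 7 nodes with a double edge at one end; the terminal node there is the unique long simple root (C_7). One simple-root ordering that puts it in standard form is (alpha_6, alpha_1, alpha_7, alpha_5, alpha_4, alpha_2, alpha_3). So the algebra is type C_7, i.e. sp(14).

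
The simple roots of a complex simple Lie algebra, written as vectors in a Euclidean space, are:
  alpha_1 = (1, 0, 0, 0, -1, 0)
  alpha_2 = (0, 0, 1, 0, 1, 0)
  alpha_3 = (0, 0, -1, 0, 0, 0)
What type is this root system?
Compute the Cartan integers a_ij = 2(alpha_i, alpha_j)/(alpha_j, alpha_j); the resulting 3x3 Cartan matrix is
[[2, -1, 0], [-1, 2, -2], [0, -1, 2]].
The roots have two lengths (squared-length ratio 2:1); the short ones are alpha_{3}. The associated Dynkin diagram is a chain of 3 nodes with a double edge at one end; the terminal node there is the unique short simple root (B_3), so the type is B_3 (the algebra so(7)).

B_3 (so(7))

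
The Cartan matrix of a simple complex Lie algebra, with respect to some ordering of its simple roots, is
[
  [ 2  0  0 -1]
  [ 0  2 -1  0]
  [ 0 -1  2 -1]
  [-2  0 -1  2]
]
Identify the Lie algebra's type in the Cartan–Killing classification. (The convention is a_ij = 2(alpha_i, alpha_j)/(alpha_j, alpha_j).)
The matrix has rank 4 with 2's on the diagonal. Reading the off-diagonal entries as Dynkin edges (a single edge where a_ij = a_ji = -1; a double or triple edge where a_ij * a_ji = 2 or 3), the diagram is a chain of 4 nodes with a double edge at one end; the terminal node there is the unique short simple root (B_4). One simple-root ordering that puts it in standard form is (alpha_2, alpha_3, alpha_4, alpha_1). So the algebra is type B_4, i.e. so(9).

type B_4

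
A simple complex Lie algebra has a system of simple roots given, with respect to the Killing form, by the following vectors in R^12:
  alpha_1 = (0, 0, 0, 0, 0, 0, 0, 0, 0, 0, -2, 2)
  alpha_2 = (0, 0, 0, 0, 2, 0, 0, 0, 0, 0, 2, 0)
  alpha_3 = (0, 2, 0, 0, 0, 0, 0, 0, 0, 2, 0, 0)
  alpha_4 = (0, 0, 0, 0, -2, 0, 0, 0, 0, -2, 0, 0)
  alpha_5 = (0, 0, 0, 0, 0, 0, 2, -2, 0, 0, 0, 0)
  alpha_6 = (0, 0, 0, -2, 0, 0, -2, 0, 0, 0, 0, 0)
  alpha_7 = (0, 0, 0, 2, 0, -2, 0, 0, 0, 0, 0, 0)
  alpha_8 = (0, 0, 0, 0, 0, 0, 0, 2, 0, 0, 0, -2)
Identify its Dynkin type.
type A_8

Compute the Cartan integers a_ij = 2(alpha_i, alpha_j)/(alpha_j, alpha_j); the resulting 8x8 Cartan matrix is
[[2, -1, 0, 0, 0, 0, 0, -1], [-1, 2, 0, -1, 0, 0, 0, 0], [0, 0, 2, -1, 0, 0, 0, 0], [0, -1, -1, 2, 0, 0, 0, 0], [0, 0, 0, 0, 2, -1, 0, -1], [0, 0, 0, 0, -1, 2, -1, 0], [0, 0, 0, 0, 0, -1, 2, 0], [-1, 0, 0, 0, -1, 0, 0, 2]].
All simple roots have the same length, so the diagram is simply laced. The associated Dynkin diagram is a chain of 8 nodes with single edges (A_8), so the type is A_8 (the algebra sl(9)).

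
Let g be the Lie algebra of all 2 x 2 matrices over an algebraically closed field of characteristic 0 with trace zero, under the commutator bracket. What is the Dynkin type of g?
This is sl(2), which has dimension 2^2 - 1 = 3 and rank 2 - 1 = 1 (a Cartan subalgebra is the diagonal traceless matrices). In the classification of classical Lie algebras, the special linear algebra sl(n+1) has type A_n; here n = 1, so the Dynkin diagram is a chain of 1 nodes with single edges (A_1). Hence the type is A_1.

A_1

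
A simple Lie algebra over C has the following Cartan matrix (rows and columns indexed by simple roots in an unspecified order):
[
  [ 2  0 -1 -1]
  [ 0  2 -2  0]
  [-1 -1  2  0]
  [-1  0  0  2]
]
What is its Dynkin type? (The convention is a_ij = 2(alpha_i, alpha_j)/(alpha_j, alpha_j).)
The matrix has rank 4 with 2's on the diagonal. Reading the off-diagonal entries as Dynkin edges (a single edge where a_ij = a_ji = -1; a double or triple edge where a_ij * a_ji = 2 or 3), the diagram is a chain of 4 nodes with a double edge at one end; the terminal node there is the unique long simple root (C_4). One simple-root ordering that puts it in standard form is (alpha_4, alpha_1, alpha_3, alpha_2). So the algebra is type C_4, i.e. sp(8).

type C_4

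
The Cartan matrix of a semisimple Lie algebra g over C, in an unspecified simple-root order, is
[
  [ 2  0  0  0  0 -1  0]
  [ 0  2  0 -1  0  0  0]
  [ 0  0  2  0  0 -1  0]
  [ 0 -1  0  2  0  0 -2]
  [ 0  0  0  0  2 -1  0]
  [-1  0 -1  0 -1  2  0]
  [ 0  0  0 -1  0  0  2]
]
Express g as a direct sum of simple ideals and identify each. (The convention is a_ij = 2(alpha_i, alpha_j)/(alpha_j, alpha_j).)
The diagram associated to this matrix has two connected components: the simple roots {alpha_2, alpha_4, alpha_7} form a chain of 3 nodes with a double edge at one end; the terminal node there is the unique short simple root (B_3), and {alpha_1, alpha_3, alpha_5, alpha_6} form a chain of 2 nodes with a fork of two nodes at one end (D_4). A semisimple Lie algebra decomposes uniquely as the direct sum of simple ideals, one per connected component of its Dynkin diagram, so g ≅ B_3 ⊕ D_4 (dimension 21 + 28 = 49).

B_3 + D_4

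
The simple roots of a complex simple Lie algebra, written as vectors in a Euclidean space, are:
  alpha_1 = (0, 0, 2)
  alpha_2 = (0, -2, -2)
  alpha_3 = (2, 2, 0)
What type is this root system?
B_3 (so(7))

Compute the Cartan integers a_ij = 2(alpha_i, alpha_j)/(alpha_j, alpha_j); the resulting 3x3 Cartan matrix is
[[2, -1, 0], [-2, 2, -1], [0, -1, 2]].
The roots have two lengths (squared-length ratio 2:1); the short ones are alpha_{1}. The associated Dynkin diagram is a chain of 3 nodes with a double edge at one end; the terminal node there is the unique short simple root (B_3), so the type is B_3 (the algebra so(7)).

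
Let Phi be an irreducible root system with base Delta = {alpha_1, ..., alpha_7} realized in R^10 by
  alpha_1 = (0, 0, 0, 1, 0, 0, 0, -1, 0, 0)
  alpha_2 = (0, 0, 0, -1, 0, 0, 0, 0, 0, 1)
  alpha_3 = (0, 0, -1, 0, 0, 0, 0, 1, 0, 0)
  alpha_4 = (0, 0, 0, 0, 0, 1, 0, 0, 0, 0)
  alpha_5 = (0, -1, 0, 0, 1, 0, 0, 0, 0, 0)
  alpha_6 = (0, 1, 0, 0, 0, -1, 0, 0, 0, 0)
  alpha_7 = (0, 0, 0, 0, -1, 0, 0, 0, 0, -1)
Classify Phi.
Compute the Cartan integers a_ij = 2(alpha_i, alpha_j)/(alpha_j, alpha_j); the resulting 7x7 Cartan matrix is
[[2, -1, -1, 0, 0, 0, 0], [-1, 2, 0, 0, 0, 0, -1], [-1, 0, 2, 0, 0, 0, 0], [0, 0, 0, 2, 0, -1, 0], [0, 0, 0, 0, 2, -1, -1], [0, 0, 0, -2, -1, 2, 0], [0, -1, 0, 0, -1, 0, 2]].
The roots have two lengths (squared-length ratio 2:1); the short ones are alpha_{4}. The associated Dynkin diagram is a chain of 7 nodes with a double edge at one end; the terminal node there is the unique short simple root (B_7), so the type is B_7 (the algebra so(15)).

type B_7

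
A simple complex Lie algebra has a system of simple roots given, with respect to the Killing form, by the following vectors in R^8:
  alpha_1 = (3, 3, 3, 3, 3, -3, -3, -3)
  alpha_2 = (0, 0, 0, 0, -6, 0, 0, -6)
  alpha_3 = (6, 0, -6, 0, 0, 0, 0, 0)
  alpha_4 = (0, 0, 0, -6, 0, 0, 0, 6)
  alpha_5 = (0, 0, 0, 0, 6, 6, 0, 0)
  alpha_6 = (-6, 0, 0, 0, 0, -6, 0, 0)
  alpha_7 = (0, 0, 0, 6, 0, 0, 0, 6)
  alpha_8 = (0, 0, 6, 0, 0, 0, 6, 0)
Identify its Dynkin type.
E_8

Compute the Cartan integers a_ij = 2(alpha_i, alpha_j)/(alpha_j, alpha_j); the resulting 8x8 Cartan matrix is
[[2, 0, 0, -1, 0, 0, 0, 0], [0, 2, 0, -1, -1, 0, -1, 0], [0, 0, 2, 0, 0, -1, 0, -1], [-1, -1, 0, 2, 0, 0, 0, 0], [0, -1, 0, 0, 2, -1, 0, 0], [0, 0, -1, 0, -1, 2, 0, 0], [0, -1, 0, 0, 0, 0, 2, 0], [0, 0, -1, 0, 0, 0, 0, 2]].
All simple roots have the same length, so the diagram is simply laced. The associated Dynkin diagram is a chain of 7 nodes with one extra node attached to the third node from one end (E_8), so the type is E_8.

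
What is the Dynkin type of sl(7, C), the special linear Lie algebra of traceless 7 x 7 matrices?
This is sl(7), which has dimension 7^2 - 1 = 48 and rank 7 - 1 = 6 (a Cartan subalgebra is the diagonal traceless matrices). In the classification of classical Lie algebras, the special linear algebra sl(n+1) has type A_n; here n = 6, so the Dynkin diagram is a chain of 6 nodes with single edges (A_6). Hence the type is A_6.

A_6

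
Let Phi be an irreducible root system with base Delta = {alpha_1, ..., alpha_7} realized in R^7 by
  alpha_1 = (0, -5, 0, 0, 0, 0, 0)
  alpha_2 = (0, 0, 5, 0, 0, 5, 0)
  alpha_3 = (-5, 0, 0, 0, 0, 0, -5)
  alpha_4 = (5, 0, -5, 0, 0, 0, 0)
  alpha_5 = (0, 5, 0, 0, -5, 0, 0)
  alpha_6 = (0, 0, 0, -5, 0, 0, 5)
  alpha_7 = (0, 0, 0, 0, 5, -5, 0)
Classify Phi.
type B_7

Compute the Cartan integers a_ij = 2(alpha_i, alpha_j)/(alpha_j, alpha_j); the resulting 7x7 Cartan matrix is
[[2, 0, 0, 0, -1, 0, 0], [0, 2, 0, -1, 0, 0, -1], [0, 0, 2, -1, 0, -1, 0], [0, -1, -1, 2, 0, 0, 0], [-2, 0, 0, 0, 2, 0, -1], [0, 0, -1, 0, 0, 2, 0], [0, -1, 0, 0, -1, 0, 2]].
The roots have two lengths (squared-length ratio 2:1); the short ones are alpha_{1}. The associated Dynkin diagram is a chain of 7 nodes with a double edge at one end; the terminal node there is the unique short simple root (B_7), so the type is B_7 (the algebra so(15)).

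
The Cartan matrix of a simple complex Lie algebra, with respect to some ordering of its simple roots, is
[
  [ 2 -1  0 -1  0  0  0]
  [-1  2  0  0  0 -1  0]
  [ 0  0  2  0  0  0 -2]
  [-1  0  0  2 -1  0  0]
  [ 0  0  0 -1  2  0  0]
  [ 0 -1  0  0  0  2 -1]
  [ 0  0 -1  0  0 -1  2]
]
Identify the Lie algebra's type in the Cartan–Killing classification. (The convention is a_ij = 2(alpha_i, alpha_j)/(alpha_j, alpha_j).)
The matrix has rank 7 with 2's on the diagonal. Reading the off-diagonal entries as Dynkin edges (a single edge where a_ij = a_ji = -1; a double or triple edge where a_ij * a_ji = 2 or 3), the diagram is a chain of 7 nodes with a double edge at one end; the terminal node there is the unique long simple root (C_7). One simple-root ordering that puts it in standard form is (alpha_5, alpha_4, alpha_1, alpha_2, alpha_6, alpha_7, alpha_3). So the algebra is type C_7, i.e. sp(14).

type C_7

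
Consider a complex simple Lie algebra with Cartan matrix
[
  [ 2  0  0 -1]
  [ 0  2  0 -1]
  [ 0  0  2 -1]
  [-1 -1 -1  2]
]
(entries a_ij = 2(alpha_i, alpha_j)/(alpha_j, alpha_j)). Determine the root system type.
The matrix has rank 4 with 2's on the diagonal. Reading the off-diagonal entries as Dynkin edges (a single edge where a_ij = a_ji = -1; a double or triple edge where a_ij * a_ji = 2 or 3), the diagram is a chain of 2 nodes with a fork of two nodes at one end (D_4). One simple-root ordering that puts it in standard form is (alpha_2, alpha_4, alpha_1, alpha_3). So the algebra is type D_4, i.e. so(8).

D_4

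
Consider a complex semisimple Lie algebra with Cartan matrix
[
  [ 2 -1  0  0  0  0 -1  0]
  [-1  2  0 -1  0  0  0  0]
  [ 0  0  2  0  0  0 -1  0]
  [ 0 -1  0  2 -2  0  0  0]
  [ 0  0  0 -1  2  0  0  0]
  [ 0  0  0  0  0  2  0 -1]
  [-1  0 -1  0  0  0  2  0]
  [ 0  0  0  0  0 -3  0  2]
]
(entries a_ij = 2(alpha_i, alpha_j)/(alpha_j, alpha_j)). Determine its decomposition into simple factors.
type B_6 + type G_2

The diagram associated to this matrix has two connected components: the simple roots {alpha_1, alpha_2, alpha_3, alpha_4, alpha_5, alpha_7} form a chain of 6 nodes with a double edge at one end; the terminal node there is the unique short simple root (B_6), and {alpha_6, alpha_8} form two nodes joined by a triple edge (G_2). A semisimple Lie algebra decomposes uniquely as the direct sum of simple ideals, one per connected component of its Dynkin diagram, so g ≅ B_6 ⊕ G_2 (dimension 78 + 14 = 92).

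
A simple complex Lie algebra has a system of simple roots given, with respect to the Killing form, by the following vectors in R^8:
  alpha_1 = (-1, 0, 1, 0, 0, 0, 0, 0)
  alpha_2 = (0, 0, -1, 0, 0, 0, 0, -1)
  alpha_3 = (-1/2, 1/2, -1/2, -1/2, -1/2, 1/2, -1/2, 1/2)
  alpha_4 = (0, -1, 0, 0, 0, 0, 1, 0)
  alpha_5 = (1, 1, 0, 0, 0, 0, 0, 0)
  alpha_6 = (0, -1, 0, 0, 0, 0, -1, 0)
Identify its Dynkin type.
Compute the Cartan integers a_ij = 2(alpha_i, alpha_j)/(alpha_j, alpha_j); the resulting 6x6 Cartan matrix is
[[2, -1, 0, 0, -1, 0], [-1, 2, 0, 0, 0, 0], [0, 0, 2, -1, 0, 0], [0, 0, -1, 2, -1, 0], [-1, 0, 0, -1, 2, -1], [0, 0, 0, 0, -1, 2]].
All simple roots have the same length, so the diagram is simply laced. The associated Dynkin diagram is a chain of 5 nodes with one extra node attached to the third node from one end (E_6), so the type is E_6.

E6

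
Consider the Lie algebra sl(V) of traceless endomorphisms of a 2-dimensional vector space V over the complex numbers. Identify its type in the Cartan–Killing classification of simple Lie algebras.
A1

This is sl(2), which has dimension 2^2 - 1 = 3 and rank 2 - 1 = 1 (a Cartan subalgebra is the diagonal traceless matrices). In the classification of classical Lie algebras, the special linear algebra sl(n+1) has type A_n; here n = 1, so the Dynkin diagram is a chain of 1 nodes with single edges (A_1). Hence the type is A_1.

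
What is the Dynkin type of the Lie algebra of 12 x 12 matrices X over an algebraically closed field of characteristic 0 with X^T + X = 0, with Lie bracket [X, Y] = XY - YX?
This is so(12) with 12 even, which has dimension 12(12-1)/2 = 66 and rank 12/2 = 6. In the classification of classical Lie algebras, the orthogonal algebra so(2n) in an even number of variables has type D_n; here n = 6, so the Dynkin diagram is a chain of 4 nodes with a fork of two nodes at one end (D_6). Hence the type is D_6.

D6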